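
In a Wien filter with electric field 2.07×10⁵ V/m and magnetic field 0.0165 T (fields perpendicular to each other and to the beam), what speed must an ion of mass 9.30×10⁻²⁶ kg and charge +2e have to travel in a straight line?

For undeflected motion the electric and magnetic forces balance: qE = qvB.
v = E/B = 2.07×10⁵/0.0165 = 1.25×10⁷ m/s.

v = 1.25×10⁷ m/s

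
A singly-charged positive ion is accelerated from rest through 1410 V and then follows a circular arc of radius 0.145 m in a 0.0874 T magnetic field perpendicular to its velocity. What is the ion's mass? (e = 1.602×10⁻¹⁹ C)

Combine |q|V = ½mv² and r = mv/(|q|B): eliminate v to get m = qB²r²/(2V).
m = (1.602×10⁻¹⁹)(0.0874)²(0.145)²/(2·1410) ≈ 9.12×10⁻²⁷ kg.

m ≈ 9.12×10⁻²⁷ kg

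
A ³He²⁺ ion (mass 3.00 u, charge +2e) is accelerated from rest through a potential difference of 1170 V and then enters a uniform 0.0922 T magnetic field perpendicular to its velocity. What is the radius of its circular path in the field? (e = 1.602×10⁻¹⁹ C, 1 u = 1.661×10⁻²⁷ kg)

r ≈ 0.0654 m

Acceleration: |q|V = ½mv² ⇒ v = √(2|q|V/m) = √(2·3.204×10⁻¹⁹·1170/4.983×10⁻²⁷) ≈ 3.879×10⁵ m/s.
In the field: r = mv/(|q|B) = (4.983×10⁻²⁷)(3.879×10⁵)/((3.204×10⁻¹⁹)(0.0922)) ≈ 0.0654 m.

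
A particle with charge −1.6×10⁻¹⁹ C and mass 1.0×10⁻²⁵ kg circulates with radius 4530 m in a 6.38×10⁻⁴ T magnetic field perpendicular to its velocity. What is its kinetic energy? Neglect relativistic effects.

KE ≈ 1.07×10⁻¹² J

v = |q|Br/m, then KE = ½mv² = (qBr)²/(2m).
v = (1.6×10⁻¹⁹)(6.38×10⁻⁴)(4530)/1.0×10⁻²⁵ ≈ 4.624×10⁶ m/s.
KE = ½(1.0×10⁻²⁵)(4.624×10⁶)² ≈ 1.07×10⁻¹² J.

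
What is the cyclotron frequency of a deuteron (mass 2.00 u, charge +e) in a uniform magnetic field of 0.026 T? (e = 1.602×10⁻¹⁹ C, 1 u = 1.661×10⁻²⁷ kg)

f ≈ 2.0×10⁵ Hz

f = |q|B/(2πm).
f = (1.602×10⁻¹⁹)(0.026)/(2π·3.322×10⁻²⁷) ≈ 2.0×10⁵ Hz.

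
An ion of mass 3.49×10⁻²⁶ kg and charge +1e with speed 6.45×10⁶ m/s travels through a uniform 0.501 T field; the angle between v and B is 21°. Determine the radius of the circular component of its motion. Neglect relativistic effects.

r ≈ 1.01 m

v⊥ = v sinθ = 6.45×10⁶·sin21° ≈ 2.311×10⁶ m/s.
r = m v⊥/(|q|B) = (3.49×10⁻²⁶)(2.311×10⁶)/((1.602×10⁻¹⁹)(0.501)) ≈ 1.01 m.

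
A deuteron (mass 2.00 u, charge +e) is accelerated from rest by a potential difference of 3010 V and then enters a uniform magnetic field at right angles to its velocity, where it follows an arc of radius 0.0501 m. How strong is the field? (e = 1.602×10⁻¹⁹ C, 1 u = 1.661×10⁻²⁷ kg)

B ≈ 0.223 T

v = √(2|q|V/m) = √(2·1.602×10⁻¹⁹·3010/3.322×10⁻²⁷) ≈ 5.388×10⁵ m/s.
B = mv/(|q|r) = (3.322×10⁻²⁷)(5.388×10⁵)/((1.602×10⁻¹⁹)(0.0501)) ≈ 0.223 T.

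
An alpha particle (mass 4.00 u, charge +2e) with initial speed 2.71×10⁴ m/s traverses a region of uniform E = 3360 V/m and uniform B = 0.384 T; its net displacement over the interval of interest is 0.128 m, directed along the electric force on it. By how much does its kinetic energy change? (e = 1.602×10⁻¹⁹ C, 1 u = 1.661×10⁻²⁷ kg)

ΔKE ≈ 1.38×10⁻¹⁶ J

The magnetic force is always ⟂ v and does no work; only the electric force changes KE.
ΔKE = F_E · d = |q|E d = (3.204×10⁻¹⁹)(3360)(0.128) ≈ 1.38×10⁻¹⁶ J.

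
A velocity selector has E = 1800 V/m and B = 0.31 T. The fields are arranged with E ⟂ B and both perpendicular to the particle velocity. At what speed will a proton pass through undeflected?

v = 5800 m/s

Straight-line motion ⇒ electric and magnetic forces cancel, so E = vB.
v = E/B = 1800/0.31 = 5800 m/s.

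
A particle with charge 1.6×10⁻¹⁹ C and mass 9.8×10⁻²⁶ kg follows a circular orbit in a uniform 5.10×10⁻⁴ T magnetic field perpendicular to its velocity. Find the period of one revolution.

The cyclotron period depends only on m, q, B: T = 2πm/(|q|B).
T = 2π(9.8×10⁻²⁶)/((1.6×10⁻¹⁹)(5.10×10⁻⁴)) ≈ 7.55×10⁻³ s.

T ≈ 7.55×10⁻³ s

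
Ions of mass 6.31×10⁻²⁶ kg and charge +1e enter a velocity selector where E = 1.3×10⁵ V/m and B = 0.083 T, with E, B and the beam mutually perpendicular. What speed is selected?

Zero net Lorentz force requires |qE| = |q v×B|, i.e. E = vB.
v = E/B = 1.3×10⁵/0.083 = 1.6×10⁶ m/s.

v = 1.6×10⁶ m/s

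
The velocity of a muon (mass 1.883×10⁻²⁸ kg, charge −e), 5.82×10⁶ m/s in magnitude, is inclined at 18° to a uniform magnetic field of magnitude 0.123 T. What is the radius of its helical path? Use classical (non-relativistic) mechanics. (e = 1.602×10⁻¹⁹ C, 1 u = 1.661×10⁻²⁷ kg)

r ≈ 0.0172 m

v⊥ = v sinθ = 5.82×10⁶·sin18° ≈ 1.798×10⁶ m/s.
r = m v⊥/(|q|B) = (1.883×10⁻²⁸)(1.798×10⁶)/((1.602×10⁻¹⁹)(0.123)) ≈ 0.0172 m.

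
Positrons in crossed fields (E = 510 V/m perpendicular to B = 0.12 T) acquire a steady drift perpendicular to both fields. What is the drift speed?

v_d ≈ 4200 m/s

The E×B drift speed is v_d = E/B.
v_d = 510/0.12 = 4200 m/s.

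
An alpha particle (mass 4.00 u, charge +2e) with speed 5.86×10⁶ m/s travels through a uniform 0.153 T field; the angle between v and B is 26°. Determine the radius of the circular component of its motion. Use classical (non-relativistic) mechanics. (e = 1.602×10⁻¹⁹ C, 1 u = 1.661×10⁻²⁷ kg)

r ≈ 0.348 m

v⊥ = v sinθ = 5.86×10⁶·sin26° ≈ 2.569×10⁶ m/s.
r = m v⊥/(|q|B) = (6.644×10⁻²⁷)(2.569×10⁶)/((3.204×10⁻¹⁹)(0.153)) ≈ 0.348 m.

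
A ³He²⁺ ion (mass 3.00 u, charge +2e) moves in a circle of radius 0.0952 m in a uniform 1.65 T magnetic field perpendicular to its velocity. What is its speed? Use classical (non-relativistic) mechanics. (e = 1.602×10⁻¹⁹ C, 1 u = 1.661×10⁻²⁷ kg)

From |q|vB = mv²/r, v = |q|Br/m.
v = (3.204×10⁻¹⁹)(1.65)(0.0952)/4.983×10⁻²⁷ ≈ 1.01×10⁷ m/s.

v ≈ 1.01×10⁷ m/s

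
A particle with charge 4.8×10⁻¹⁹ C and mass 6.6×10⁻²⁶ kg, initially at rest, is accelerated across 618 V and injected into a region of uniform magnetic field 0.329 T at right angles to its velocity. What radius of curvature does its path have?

r ≈ 0.0396 m

Acceleration: |q|V = ½mv² ⇒ v = √(2|q|V/m) = √(2·4.8×10⁻¹⁹·618/6.6×10⁻²⁶) ≈ 9.481×10⁴ m/s.
In the field: r = mv/(|q|B) = (6.6×10⁻²⁶)(9.481×10⁴)/((4.8×10⁻¹⁹)(0.329)) ≈ 0.0396 m.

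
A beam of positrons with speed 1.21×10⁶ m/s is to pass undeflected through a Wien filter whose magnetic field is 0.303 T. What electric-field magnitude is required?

E = 3.67×10⁵ V/m

For straight-line motion qE = qvB, so E = vB.
E = 1.21×10⁶ × 0.303 = 3.67×10⁵ V/m.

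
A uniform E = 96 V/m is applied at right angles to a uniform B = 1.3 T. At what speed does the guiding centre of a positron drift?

v_d ≈ 74 m/s

The E×B drift speed is v_d = E/B.
v_d = 96/1.3 = 74 m/s.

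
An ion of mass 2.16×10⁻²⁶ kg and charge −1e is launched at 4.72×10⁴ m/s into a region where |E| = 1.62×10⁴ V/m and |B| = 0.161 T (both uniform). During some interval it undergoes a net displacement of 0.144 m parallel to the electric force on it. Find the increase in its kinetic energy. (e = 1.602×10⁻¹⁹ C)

The magnetic force is always ⟂ v and does no work; only the electric force changes KE.
ΔKE = F_E · d = |q|E d = (1.602×10⁻¹⁹)(1.62×10⁴)(0.144) ≈ 3.74×10⁻¹⁶ J.

ΔKE ≈ 3.74×10⁻¹⁶ J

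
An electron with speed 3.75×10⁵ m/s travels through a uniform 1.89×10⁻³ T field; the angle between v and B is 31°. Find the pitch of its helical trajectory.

p ≈ 6.08×10⁻³ m

v∥ = v cosθ = 3.75×10⁵·cos31° ≈ 3.214×10⁵ m/s.
T = 2πm/(|q|B) = 2π(9.109×10⁻³¹)/((1.602×10⁻¹⁹)(1.89×10⁻³)) ≈ 1.890×10⁻⁸ s.
pitch = v∥ T = (3.214×10⁵)(1.890×10⁻⁸) ≈ 6.08×10⁻³ m.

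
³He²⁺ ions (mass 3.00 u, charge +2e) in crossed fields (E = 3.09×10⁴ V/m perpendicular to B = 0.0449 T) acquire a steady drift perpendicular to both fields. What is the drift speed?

The E×B drift speed is v_d = E/B.
v_d = 3.09×10⁴/0.0449 = 6.88×10⁵ m/s.

v_d ≈ 6.88×10⁵ m/s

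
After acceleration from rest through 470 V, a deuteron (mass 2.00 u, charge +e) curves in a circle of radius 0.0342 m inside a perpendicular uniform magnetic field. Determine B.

v = √(2|q|V/m) = √(2·1.602×10⁻¹⁹·470/3.322×10⁻²⁷) ≈ 2.129×10⁵ m/s.
B = mv/(|q|r) = (3.322×10⁻²⁷)(2.129×10⁵)/((1.602×10⁻¹⁹)(0.0342)) ≈ 0.129 T.

B ≈ 0.129 T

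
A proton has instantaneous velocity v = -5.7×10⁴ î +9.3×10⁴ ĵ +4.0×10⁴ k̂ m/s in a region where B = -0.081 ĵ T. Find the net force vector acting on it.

F ≈ (5.19×10⁻¹⁶, 0, 7.40×10⁻¹⁶) N

v×B = (3240, 0, 4620) N/C.
F = q v×B = (1.602×10⁻¹⁹ C)·(3240, 0, 4620) = (5.19×10⁻¹⁶, 0, 7.40×10⁻¹⁶) N.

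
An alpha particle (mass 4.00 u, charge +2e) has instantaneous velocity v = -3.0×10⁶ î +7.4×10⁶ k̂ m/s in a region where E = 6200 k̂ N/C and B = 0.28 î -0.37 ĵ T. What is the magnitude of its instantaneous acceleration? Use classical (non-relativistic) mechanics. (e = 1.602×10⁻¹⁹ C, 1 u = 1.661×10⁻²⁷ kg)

v×B = (2.74×10⁶, 2.07×10⁶, 1.11×10⁶) N/C.
E + v×B = (2.74×10⁶, 2.07×10⁶, 1.12×10⁶) N/C.
F = q(E + v×B) = (3.204×10⁻¹⁹ C)·(2.74×10⁶, 2.07×10⁶, 1.12×10⁶) = (8.77×10⁻¹³, 6.64×10⁻¹³, 3.58×10⁻¹³) N.
|a| = |F|/m = 1.157×10⁻¹²/6.644×10⁻²⁷ ≈ 1.74×10¹⁴ m/s².

|a| ≈ 1.74×10¹⁴ m/s²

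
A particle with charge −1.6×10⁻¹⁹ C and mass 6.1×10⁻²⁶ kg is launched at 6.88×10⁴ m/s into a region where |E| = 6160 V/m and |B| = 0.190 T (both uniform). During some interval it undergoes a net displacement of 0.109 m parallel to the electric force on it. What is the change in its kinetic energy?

The magnetic force is always ⟂ v and does no work; only the electric force changes KE.
ΔKE = F_E · d = |q|E d = (1.6×10⁻¹⁹)(6160)(0.109) ≈ 1.07×10⁻¹⁶ J.

ΔKE ≈ 1.07×10⁻¹⁶ J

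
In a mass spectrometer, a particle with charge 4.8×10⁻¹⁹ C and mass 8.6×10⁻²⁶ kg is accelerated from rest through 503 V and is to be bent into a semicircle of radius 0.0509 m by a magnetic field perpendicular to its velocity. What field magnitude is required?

v = √(2|q|V/m) = √(2·4.8×10⁻¹⁹·503/8.6×10⁻²⁶) ≈ 7.493×10⁴ m/s.
B = mv/(|q|r) = (8.6×10⁻²⁶)(7.493×10⁴)/((4.8×10⁻¹⁹)(0.0509)) ≈ 0.264 T.

B ≈ 0.264 T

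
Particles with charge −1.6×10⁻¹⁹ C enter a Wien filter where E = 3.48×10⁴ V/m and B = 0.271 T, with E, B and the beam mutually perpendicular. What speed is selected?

Straight-line motion ⇒ electric and magnetic forces cancel, so E = vB.
v = E/B = 3.48×10⁴/0.271 = 1.28×10⁵ m/s.

v = 1.28×10⁵ m/s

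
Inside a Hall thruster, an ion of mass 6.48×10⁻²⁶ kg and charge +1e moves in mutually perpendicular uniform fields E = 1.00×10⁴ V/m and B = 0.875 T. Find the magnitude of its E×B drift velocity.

In crossed fields the guiding centre drifts at v_d = |E×B|/B² = E/B, independent of charge and mass.
v_d = 1.00×10⁴/0.875 = 1.14×10⁴ m/s.

v_d ≈ 1.14×10⁴ m/s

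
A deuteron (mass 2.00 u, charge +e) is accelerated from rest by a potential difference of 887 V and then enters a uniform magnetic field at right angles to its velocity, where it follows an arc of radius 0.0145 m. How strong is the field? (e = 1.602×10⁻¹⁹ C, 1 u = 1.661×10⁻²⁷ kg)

B ≈ 0.418 T

v = √(2|q|V/m) = √(2·1.602×10⁻¹⁹·887/3.322×10⁻²⁷) ≈ 2.925×10⁵ m/s.
B = mv/(|q|r) = (3.322×10⁻²⁷)(2.925×10⁵)/((1.602×10⁻¹⁹)(0.0145)) ≈ 0.418 T.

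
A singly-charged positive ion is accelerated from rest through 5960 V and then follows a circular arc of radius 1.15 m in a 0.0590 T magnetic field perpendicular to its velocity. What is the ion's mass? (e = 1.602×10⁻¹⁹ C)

m ≈ 6.19×10⁻²⁶ kg

Combine |q|V = ½mv² and r = mv/(|q|B): eliminate v to get m = qB²r²/(2V).
m = (1.602×10⁻¹⁹)(0.0590)²(1.15)²/(2·5960) ≈ 6.19×10⁻²⁶ kg.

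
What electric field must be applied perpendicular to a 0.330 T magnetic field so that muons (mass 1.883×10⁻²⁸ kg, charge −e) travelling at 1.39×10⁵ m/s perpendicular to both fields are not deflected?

For straight-line motion qE = qvB, so E = vB.
E = 1.39×10⁵ × 0.330 = 4.59×10⁴ V/m.

E = 4.59×10⁴ V/m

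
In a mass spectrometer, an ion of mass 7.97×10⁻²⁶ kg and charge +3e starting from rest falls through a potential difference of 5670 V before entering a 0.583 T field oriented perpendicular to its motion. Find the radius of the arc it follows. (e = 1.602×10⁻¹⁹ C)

Acceleration: |q|V = ½mv² ⇒ v = √(2|q|V/m) = √(2·4.806×10⁻¹⁹·5670/7.97×10⁻²⁶) ≈ 2.615×10⁵ m/s.
In the field: r = mv/(|q|B) = (7.97×10⁻²⁶)(2.615×10⁵)/((4.806×10⁻¹⁹)(0.583)) ≈ 0.0744 m.

r ≈ 0.0744 m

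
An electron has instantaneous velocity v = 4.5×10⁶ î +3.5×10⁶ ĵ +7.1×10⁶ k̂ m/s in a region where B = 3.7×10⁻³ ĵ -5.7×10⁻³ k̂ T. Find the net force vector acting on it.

v×B = (-4.62×10⁴, 2.56×10⁴, 1.66×10⁴) N/C.
F = q v×B = (−1.602×10⁻¹⁹ C)·(-4.62×10⁴, 2.56×10⁴, 1.66×10⁴) = (7.40×10⁻¹⁵, -4.11×10⁻¹⁵, -2.67×10⁻¹⁵) N.

F ≈ (7.40×10⁻¹⁵, -4.11×10⁻¹⁵, -2.67×10⁻¹⁵) N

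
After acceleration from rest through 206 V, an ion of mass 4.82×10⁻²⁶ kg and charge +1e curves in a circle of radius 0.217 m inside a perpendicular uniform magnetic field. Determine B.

v = √(2|q|V/m) = √(2·1.602×10⁻¹⁹·206/4.82×10⁻²⁶) ≈ 3.700×10⁴ m/s.
B = mv/(|q|r) = (4.82×10⁻²⁶)(3.700×10⁴)/((1.602×10⁻¹⁹)(0.217)) ≈ 0.0513 T.

B ≈ 0.0513 T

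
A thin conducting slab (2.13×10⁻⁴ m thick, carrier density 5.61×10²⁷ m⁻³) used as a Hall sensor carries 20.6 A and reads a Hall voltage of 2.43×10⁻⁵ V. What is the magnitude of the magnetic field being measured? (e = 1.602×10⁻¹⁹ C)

B ≈ 0.226 T

From V_H = IB/(n e t), B = V_H n e t / I.
B = (2.43×10⁻⁵)(5.61×10²⁷)(1.602×10⁻¹⁹)(2.13×10⁻⁴)/20.6 ≈ 0.226 T.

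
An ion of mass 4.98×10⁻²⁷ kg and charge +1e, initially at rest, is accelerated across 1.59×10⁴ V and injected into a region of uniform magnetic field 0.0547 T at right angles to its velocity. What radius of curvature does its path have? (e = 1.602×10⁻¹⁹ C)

r ≈ 0.575 m

Acceleration: |q|V = ½mv² ⇒ v = √(2|q|V/m) = √(2·1.602×10⁻¹⁹·1.59×10⁴/4.98×10⁻²⁷) ≈ 1.011×10⁶ m/s.
In the field: r = mv/(|q|B) = (4.98×10⁻²⁷)(1.011×10⁶)/((1.602×10⁻¹⁹)(0.0547)) ≈ 0.575 m.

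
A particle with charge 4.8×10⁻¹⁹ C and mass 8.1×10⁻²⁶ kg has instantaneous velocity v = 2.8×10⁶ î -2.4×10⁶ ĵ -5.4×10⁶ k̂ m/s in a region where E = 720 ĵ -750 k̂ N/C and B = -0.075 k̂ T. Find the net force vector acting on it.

v×B = (1.80×10⁵, 2.10×10⁵, 0) N/C.
E + v×B = (1.80×10⁵, 2.11×10⁵, -750) N/C.
F = q(E + v×B) = (4.8×10⁻¹⁹ C)·(1.80×10⁵, 2.11×10⁵, -750) = (8.64×10⁻¹⁴, 1.01×10⁻¹³, -3.60×10⁻¹⁶) N.

F ≈ (8.64×10⁻¹⁴, 1.01×10⁻¹³, -3.60×10⁻¹⁶) N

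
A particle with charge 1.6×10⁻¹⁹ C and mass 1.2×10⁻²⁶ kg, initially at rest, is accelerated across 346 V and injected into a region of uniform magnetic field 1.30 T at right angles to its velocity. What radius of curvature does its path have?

r ≈ 5.54×10⁻³ m

Acceleration: |q|V = ½mv² ⇒ v = √(2|q|V/m) = √(2·1.6×10⁻¹⁹·346/1.2×10⁻²⁶) ≈ 9.606×10⁴ m/s.
In the field: r = mv/(|q|B) = (1.2×10⁻²⁶)(9.606×10⁴)/((1.6×10⁻¹⁹)(1.30)) ≈ 5.54×10⁻³ m.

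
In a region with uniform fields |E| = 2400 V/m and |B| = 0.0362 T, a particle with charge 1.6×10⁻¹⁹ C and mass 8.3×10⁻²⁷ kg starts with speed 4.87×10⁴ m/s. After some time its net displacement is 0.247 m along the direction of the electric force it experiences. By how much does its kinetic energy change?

The magnetic force is always ⟂ v and does no work; only the electric force changes KE.
ΔKE = F_E · d = |q|E d = (1.6×10⁻¹⁹)(2400)(0.247) ≈ 9.48×10⁻¹⁷ J.

ΔKE ≈ 9.48×10⁻¹⁷ J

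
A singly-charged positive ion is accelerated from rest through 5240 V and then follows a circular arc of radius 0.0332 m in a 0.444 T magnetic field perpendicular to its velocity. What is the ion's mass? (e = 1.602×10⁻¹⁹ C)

m ≈ 3.32×10⁻²⁷ kg

Combine |q|V = ½mv² and r = mv/(|q|B): eliminate v to get m = qB²r²/(2V).
m = (1.602×10⁻¹⁹)(0.444)²(0.0332)²/(2·5240) ≈ 3.32×10⁻²⁷ kg.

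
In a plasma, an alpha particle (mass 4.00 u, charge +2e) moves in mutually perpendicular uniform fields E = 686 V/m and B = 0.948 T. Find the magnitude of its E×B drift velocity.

v_d ≈ 724 m/s

The steady drift has the magnetic force balancing the electric force, so v_d = E/B.
v_d = 686/0.948 = 724 m/s.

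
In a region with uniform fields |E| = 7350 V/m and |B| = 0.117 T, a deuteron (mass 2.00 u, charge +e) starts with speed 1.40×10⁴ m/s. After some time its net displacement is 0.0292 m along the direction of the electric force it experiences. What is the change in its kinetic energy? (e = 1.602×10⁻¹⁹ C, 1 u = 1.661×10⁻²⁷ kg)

ΔKE ≈ 3.44×10⁻¹⁷ J

The magnetic force is always ⟂ v and does no work; only the electric force changes KE.
ΔKE = F_E · d = |q|E d = (1.602×10⁻¹⁹)(7350)(0.0292) ≈ 3.44×10⁻¹⁷ J.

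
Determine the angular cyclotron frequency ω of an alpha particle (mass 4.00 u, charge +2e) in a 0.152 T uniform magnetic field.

ω ≈ 7.33×10⁶ rad/s

ω = |q|B/m.
ω = (3.204×10⁻¹⁹)(0.152)/6.644×10⁻²⁷ ≈ 7.33×10⁶ rad/s.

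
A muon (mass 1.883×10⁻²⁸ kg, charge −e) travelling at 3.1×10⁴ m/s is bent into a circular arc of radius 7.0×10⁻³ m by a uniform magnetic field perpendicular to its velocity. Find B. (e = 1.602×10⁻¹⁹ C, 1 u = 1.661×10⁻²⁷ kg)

From |q|vB = mv²/r, B = mv/(|q|r).
B = (1.883×10⁻²⁸)(3.1×10⁴)/((1.602×10⁻¹⁹)(7.0×10⁻³)) ≈ 5.2×10⁻³ T.

B ≈ 5.2×10⁻³ T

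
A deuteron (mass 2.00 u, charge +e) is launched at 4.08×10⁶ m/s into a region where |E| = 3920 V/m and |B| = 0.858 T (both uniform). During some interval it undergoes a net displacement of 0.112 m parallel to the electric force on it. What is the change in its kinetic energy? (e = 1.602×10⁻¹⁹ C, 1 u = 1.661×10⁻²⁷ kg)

The magnetic force is always ⟂ v and does no work; only the electric force changes KE.
ΔKE = F_E · d = |q|E d = (1.602×10⁻¹⁹)(3920)(0.112) ≈ 7.03×10⁻¹⁷ J.

ΔKE ≈ 7.03×10⁻¹⁷ J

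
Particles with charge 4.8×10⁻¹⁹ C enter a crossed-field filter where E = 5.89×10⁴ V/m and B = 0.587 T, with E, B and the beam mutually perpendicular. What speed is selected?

v = 1.00×10⁵ m/s

For undeflected motion the electric and magnetic forces balance: qE = qvB.
v = E/B = 5.89×10⁴/0.587 = 1.00×10⁵ m/s.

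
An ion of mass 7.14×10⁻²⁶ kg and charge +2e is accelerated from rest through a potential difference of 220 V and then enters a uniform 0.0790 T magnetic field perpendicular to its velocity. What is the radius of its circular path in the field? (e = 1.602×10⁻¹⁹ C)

Acceleration: |q|V = ½mv² ⇒ v = √(2|q|V/m) = √(2·3.204×10⁻¹⁹·220/7.14×10⁻²⁶) ≈ 4.443×10⁴ m/s.
In the field: r = mv/(|q|B) = (7.14×10⁻²⁶)(4.443×10⁴)/((3.204×10⁻¹⁹)(0.0790)) ≈ 0.125 m.

r ≈ 0.125 m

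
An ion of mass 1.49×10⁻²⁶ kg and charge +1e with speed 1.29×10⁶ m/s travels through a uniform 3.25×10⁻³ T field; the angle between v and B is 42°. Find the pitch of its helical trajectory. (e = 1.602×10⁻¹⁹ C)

p ≈ 172 m

v∥ = v cosθ = 1.29×10⁶·cos42° ≈ 9.587×10⁵ m/s.
T = 2πm/(|q|B) = 2π(1.49×10⁻²⁶)/((1.602×10⁻¹⁹)(3.25×10⁻³)) ≈ 1.798×10⁻⁴ s.
pitch = v∥ T = (9.587×10⁵)(1.798×10⁻⁴) ≈ 172 m.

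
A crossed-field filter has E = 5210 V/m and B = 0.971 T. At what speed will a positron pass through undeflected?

Zero net Lorentz force requires |qE| = |q v×B|, i.e. E = vB.
v = E/B = 5210/0.971 = 5370 m/s.

v = 5370 m/s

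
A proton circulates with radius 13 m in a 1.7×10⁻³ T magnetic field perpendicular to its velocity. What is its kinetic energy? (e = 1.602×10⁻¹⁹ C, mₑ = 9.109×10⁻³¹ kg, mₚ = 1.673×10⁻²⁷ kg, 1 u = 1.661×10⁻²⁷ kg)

v = |q|Br/m, then KE = ½mv² = (qBr)²/(2m).
v = (1.602×10⁻¹⁹)(1.7×10⁻³)(13)/1.673×10⁻²⁷ ≈ 2.116×10⁶ m/s.
KE = ½(1.673×10⁻²⁷)(2.116×10⁶)² ≈ 3.7×10⁻¹⁵ J.

KE ≈ 3.7×10⁻¹⁵ J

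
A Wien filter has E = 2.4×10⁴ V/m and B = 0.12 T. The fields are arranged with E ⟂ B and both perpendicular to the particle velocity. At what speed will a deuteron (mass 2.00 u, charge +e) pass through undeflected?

Zero net Lorentz force requires |qE| = |q v×B|, i.e. E = vB.
v = E/B = 2.4×10⁴/0.12 = 2.0×10⁵ m/s.
The result is independent of the particle's charge and mass.

v = 2.0×10⁵ m/s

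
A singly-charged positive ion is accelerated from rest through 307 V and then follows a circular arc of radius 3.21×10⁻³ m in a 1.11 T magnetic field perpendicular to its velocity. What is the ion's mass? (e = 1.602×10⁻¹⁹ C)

Combine |q|V = ½mv² and r = mv/(|q|B): eliminate v to get m = qB²r²/(2V).
m = (1.602×10⁻¹⁹)(1.11)²(3.21×10⁻³)²/(2·307) ≈ 3.31×10⁻²⁷ kg.

m ≈ 3.31×10⁻²⁷ kg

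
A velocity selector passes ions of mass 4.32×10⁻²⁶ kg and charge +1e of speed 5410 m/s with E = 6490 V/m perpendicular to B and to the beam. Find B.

Balance of forces in the selector: qE = qvB ⇒ B = E/v.
B = 6490/5410 = 1.20 T.

B = 1.20 T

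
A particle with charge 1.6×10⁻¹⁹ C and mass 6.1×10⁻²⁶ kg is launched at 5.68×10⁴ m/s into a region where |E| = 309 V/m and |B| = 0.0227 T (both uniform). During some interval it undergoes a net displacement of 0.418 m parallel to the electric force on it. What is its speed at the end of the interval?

v_f ≈ 6.25×10⁴ m/s

B does no work; ΔKE = |q|E d.
½mv_f² = ½mv₀² + |q|Ed = ½(6.1×10⁻²⁶)(5.68×10⁴)² + (1.6×10⁻¹⁹)(309)(0.418) ≈ 9.840×10⁻¹⁷ J + 2.067×10⁻¹⁷ J ≈ 1.191×10⁻¹⁶ J.
v_f = √(2·1.191×10⁻¹⁶/6.1×10⁻²⁶) ≈ 6.25×10⁴ m/s.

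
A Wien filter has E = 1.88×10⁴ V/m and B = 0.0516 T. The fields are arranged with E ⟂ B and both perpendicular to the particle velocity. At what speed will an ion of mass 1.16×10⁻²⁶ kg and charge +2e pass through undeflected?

Straight-line motion ⇒ electric and magnetic forces cancel, so E = vB.
v = E/B = 1.88×10⁴/0.0516 = 3.64×10⁵ m/s.

v = 3.64×10⁵ m/s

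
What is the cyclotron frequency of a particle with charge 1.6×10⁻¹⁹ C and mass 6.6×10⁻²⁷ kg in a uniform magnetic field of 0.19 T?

f = |q|B/(2πm).
f = (1.6×10⁻¹⁹)(0.19)/(2π·6.6×10⁻²⁷) ≈ 7.3×10⁵ Hz.

f ≈ 7.3×10⁵ Hz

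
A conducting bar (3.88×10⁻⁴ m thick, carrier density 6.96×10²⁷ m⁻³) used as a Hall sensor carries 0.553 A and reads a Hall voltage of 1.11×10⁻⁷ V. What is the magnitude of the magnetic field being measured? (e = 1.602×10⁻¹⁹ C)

B ≈ 0.0868 T

From V_H = IB/(n e t), B = V_H n e t / I.
B = (1.11×10⁻⁷)(6.96×10²⁷)(1.602×10⁻¹⁹)(3.88×10⁻⁴)/0.553 ≈ 0.0868 T.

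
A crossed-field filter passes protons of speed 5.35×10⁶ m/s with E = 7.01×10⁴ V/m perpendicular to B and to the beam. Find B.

B = 0.0131 T

Balance of forces in the selector: qE = qvB ⇒ B = E/v.
B = 7.01×10⁴/5.35×10⁶ = 0.0131 T.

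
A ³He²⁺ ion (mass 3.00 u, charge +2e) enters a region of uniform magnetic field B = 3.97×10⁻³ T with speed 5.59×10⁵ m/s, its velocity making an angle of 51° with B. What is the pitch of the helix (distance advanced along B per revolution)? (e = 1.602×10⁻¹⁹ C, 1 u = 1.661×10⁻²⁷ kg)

p ≈ 8.66 m

v∥ = v cosθ = 5.59×10⁵·cos51° ≈ 3.518×10⁵ m/s.
T = 2πm/(|q|B) = 2π(4.983×10⁻²⁷)/((3.204×10⁻¹⁹)(3.97×10⁻³)) ≈ 2.461×10⁻⁵ s.
pitch = v∥ T = (3.518×10⁵)(2.461×10⁻⁵) ≈ 8.66 m.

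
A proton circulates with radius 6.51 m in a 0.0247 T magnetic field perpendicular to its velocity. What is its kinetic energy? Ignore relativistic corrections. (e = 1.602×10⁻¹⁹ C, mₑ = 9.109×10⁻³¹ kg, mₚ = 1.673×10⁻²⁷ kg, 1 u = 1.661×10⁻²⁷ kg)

v = |q|Br/m, then KE = ½mv² = (qBr)²/(2m).
v = (1.602×10⁻¹⁹)(0.0247)(6.51)/1.673×10⁻²⁷ ≈ 1.540×10⁷ m/s.
KE = ½(1.673×10⁻²⁷)(1.540×10⁷)² ≈ 1.98×10⁻¹³ J = 1.24×10⁶ eV.

KE ≈ 1.24×10⁶ eV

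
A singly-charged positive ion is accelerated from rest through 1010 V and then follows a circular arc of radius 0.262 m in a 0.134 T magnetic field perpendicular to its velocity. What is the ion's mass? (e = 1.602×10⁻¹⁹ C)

Combine |q|V = ½mv² and r = mv/(|q|B): eliminate v to get m = qB²r²/(2V).
m = (1.602×10⁻¹⁹)(0.134)²(0.262)²/(2·1010) ≈ 9.78×10⁻²⁶ kg.

m ≈ 9.78×10⁻²⁶ kg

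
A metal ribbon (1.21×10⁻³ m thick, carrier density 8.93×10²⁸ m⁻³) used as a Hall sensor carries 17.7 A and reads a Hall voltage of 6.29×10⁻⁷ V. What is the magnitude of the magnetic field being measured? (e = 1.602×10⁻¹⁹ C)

From V_H = IB/(n e t), B = V_H n e t / I.
B = (6.29×10⁻⁷)(8.93×10²⁸)(1.602×10⁻¹⁹)(1.21×10⁻³)/17.7 ≈ 0.615 T.

B ≈ 0.615 T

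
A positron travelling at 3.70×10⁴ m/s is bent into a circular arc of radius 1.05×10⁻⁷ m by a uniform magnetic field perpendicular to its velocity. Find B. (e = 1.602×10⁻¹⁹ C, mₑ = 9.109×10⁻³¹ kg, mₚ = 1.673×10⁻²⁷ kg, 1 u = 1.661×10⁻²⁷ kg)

From |q|vB = mv²/r, B = mv/(|q|r).
B = (9.109×10⁻³¹)(3.70×10⁴)/((1.602×10⁻¹⁹)(1.05×10⁻⁷)) ≈ 2.00 T.

B ≈ 2.00 T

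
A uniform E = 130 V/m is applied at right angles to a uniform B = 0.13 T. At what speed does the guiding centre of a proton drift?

v_d ≈ 1000 m/s

The steady drift has the magnetic force balancing the electric force, so v_d = E/B.
v_d = 130/0.13 = 1000 m/s.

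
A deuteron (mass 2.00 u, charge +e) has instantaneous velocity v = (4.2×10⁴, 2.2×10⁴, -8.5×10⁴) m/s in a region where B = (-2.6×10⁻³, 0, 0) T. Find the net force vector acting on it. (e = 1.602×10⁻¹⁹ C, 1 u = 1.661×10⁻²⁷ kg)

F ≈ (0, 3.54×10⁻¹⁷, 9.16×10⁻¹⁸) N

v×B = (0, 221, 57.2) N/C.
F = q v×B = (1.602×10⁻¹⁹ C)·(0, 221, 57.2) = (0, 3.54×10⁻¹⁷, 9.16×10⁻¹⁸) N.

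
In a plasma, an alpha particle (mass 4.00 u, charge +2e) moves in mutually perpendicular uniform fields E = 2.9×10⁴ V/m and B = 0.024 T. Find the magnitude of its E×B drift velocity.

v_d ≈ 1.2×10⁶ m/s

The E×B drift speed is v_d = E/B.
v_d = 2.9×10⁴/0.024 = 1.2×10⁶ m/s.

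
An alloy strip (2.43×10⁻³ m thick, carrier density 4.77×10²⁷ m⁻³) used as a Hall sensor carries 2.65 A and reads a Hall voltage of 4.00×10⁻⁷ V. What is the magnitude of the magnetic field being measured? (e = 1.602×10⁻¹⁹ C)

B ≈ 0.280 T

From V_H = IB/(n e t), B = V_H n e t / I.
B = (4.00×10⁻⁷)(4.77×10²⁷)(1.602×10⁻¹⁹)(2.43×10⁻³)/2.65 ≈ 0.280 T.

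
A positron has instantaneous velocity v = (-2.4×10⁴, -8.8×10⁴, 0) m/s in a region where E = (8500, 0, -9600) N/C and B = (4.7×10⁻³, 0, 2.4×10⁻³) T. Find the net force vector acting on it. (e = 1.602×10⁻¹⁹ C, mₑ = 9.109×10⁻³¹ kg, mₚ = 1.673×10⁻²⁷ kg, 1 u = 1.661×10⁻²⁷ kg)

F ≈ (1.33×10⁻¹⁵, 9.23×10⁻¹⁸, -1.47×10⁻¹⁵) N

v×B = (-211, 57.6, 414) N/C.
E + v×B = (8290, 57.6, -9190) N/C.
F = q(E + v×B) = (1.602×10⁻¹⁹ C)·(8290, 57.6, -9190) = (1.33×10⁻¹⁵, 9.23×10⁻¹⁸, -1.47×10⁻¹⁵) N.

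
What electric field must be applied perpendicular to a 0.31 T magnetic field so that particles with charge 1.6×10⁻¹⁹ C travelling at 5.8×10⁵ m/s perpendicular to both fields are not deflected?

For straight-line motion qE = qvB, so E = vB.
E = 5.8×10⁵ × 0.31 = 1.8×10⁵ V/m.

E = 1.8×10⁵ V/m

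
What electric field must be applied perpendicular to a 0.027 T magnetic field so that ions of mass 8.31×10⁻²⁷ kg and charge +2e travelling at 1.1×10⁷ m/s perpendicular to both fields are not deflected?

For straight-line motion qE = qvB, so E = vB.
E = 1.1×10⁷ × 0.027 = 3.0×10⁵ V/m.

E = 3.0×10⁵ V/m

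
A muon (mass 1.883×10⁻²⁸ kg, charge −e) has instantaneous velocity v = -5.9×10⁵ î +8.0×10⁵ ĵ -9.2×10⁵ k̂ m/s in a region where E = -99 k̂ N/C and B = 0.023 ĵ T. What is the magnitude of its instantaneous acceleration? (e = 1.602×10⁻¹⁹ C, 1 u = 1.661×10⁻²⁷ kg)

v×B = (2.12×10⁴, 0, -1.36×10⁴) N/C.
E + v×B = (2.12×10⁴, 0, -1.37×10⁴) N/C.
F = q(E + v×B) = (−1.602×10⁻¹⁹ C)·(2.12×10⁴, 0, -1.37×10⁴) = (-3.39×10⁻¹⁵, 0, 2.19×10⁻¹⁵) N.
|a| = |F|/m = 4.036×10⁻¹⁵/1.883×10⁻²⁸ ≈ 2.14×10¹³ m/s².

|a| ≈ 2.14×10¹³ m/s²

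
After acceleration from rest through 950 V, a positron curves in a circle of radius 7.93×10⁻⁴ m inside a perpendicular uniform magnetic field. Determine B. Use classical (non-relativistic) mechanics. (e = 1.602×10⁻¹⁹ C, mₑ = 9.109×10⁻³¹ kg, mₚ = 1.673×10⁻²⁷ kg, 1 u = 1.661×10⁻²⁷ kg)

B ≈ 0.131 T

v = √(2|q|V/m) = √(2·1.602×10⁻¹⁹·950/9.109×10⁻³¹) ≈ 1.828×10⁷ m/s.
B = mv/(|q|r) = (9.109×10⁻³¹)(1.828×10⁷)/((1.602×10⁻¹⁹)(7.93×10⁻⁴)) ≈ 0.131 T.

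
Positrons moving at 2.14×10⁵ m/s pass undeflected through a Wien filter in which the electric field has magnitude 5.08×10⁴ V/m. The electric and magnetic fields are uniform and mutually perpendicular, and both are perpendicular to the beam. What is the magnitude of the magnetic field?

Balance of forces in the selector: qE = qvB ⇒ B = E/v.
B = 5.08×10⁴/2.14×10⁵ = 0.237 T.

B = 0.237 T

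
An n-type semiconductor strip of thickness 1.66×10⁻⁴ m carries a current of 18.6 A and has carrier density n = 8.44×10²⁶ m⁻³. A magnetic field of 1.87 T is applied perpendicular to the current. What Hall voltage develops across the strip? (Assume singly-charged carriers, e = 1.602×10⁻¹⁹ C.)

V_H ≈ 1.55×10⁻³ V

V_H = IB/(n e t).
V_H = (18.6)(1.87)/((8.44×10²⁶)(1.602×10⁻¹⁹)(1.66×10⁻⁴)) ≈ 1.55×10⁻³ V.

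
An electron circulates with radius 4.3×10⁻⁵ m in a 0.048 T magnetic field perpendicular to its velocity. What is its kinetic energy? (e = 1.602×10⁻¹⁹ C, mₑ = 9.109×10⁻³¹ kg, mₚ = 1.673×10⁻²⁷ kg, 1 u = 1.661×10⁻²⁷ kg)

v = |q|Br/m, then KE = ½mv² = (qBr)²/(2m).
v = (1.602×10⁻¹⁹)(0.048)(4.3×10⁻⁵)/9.109×10⁻³¹ ≈ 3.630×10⁵ m/s.
KE = ½(9.109×10⁻³¹)(3.630×10⁵)² ≈ 6.0×10⁻²⁰ J = 0.37 eV.

KE ≈ 0.37 eV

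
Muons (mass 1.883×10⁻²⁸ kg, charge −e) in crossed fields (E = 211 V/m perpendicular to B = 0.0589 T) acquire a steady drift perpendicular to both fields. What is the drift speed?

In crossed fields the guiding centre drifts at v_d = |E×B|/B² = E/B, independent of charge and mass.
v_d = 211/0.0589 = 3580 m/s.

v_d ≈ 3580 m/s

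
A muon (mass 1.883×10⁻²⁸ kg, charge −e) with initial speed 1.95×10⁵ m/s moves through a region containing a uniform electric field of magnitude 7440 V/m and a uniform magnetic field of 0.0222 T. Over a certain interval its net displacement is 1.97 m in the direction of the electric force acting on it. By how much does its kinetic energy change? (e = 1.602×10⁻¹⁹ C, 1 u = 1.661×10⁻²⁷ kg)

The magnetic force is always ⟂ v and does no work; only the electric force changes KE.
ΔKE = F_E · d = |q|E d = (1.602×10⁻¹⁹)(7440)(1.97) ≈ 2.35×10⁻¹⁵ J.

ΔKE ≈ 2.35×10⁻¹⁵ J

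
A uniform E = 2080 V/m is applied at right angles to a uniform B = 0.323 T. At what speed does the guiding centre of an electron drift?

The steady drift has the magnetic force balancing the electric force, so v_d = E/B.
v_d = 2080/0.323 = 6440 m/s.

v_d ≈ 6440 m/s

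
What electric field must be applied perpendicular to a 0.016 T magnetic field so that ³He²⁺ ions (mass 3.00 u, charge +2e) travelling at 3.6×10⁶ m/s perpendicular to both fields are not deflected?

For straight-line motion qE = qvB, so E = vB.
E = 3.6×10⁶ × 0.016 = 5.8×10⁴ V/m.

E = 5.8×10⁴ V/m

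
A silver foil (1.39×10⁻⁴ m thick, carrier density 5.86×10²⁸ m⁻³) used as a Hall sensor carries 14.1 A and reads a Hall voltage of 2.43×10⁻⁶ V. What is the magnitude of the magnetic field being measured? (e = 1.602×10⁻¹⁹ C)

B ≈ 0.225 T

From V_H = IB/(n e t), B = V_H n e t / I.
B = (2.43×10⁻⁶)(5.86×10²⁸)(1.602×10⁻¹⁹)(1.39×10⁻⁴)/14.1 ≈ 0.225 T.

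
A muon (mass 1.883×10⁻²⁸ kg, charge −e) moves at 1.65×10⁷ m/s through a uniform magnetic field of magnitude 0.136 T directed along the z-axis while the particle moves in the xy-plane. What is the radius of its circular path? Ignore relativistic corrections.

r ≈ 0.143 m

The magnetic force provides the centripetal force: |q|vB = mv²/r.
r = mv/(|q|B) = (1.883×10⁻²⁸)(1.65×10⁷)/((1.602×10⁻¹⁹)(0.136)) ≈ 0.143 m.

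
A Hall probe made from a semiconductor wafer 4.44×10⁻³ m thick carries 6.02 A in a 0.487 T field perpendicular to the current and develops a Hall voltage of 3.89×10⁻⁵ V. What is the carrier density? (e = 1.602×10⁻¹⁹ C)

From V_H = IB/(n e t), n = IB/(V_H e t).
n = (6.02)(0.487)/((3.89×10⁻⁵)(1.602×10⁻¹⁹)(4.44×10⁻³)) ≈ 1.06×10²⁶ m⁻³.

n ≈ 1.06×10²⁶ m⁻³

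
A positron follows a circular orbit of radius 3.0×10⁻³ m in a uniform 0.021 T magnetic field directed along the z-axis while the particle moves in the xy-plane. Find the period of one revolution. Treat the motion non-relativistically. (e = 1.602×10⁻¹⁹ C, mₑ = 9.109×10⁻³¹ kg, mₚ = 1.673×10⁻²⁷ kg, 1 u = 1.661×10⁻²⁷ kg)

The cyclotron period depends only on m, q, B: T = 2πm/(|q|B).
T = 2π(9.109×10⁻³¹)/((1.602×10⁻¹⁹)(0.021)) ≈ 1.7×10⁻⁹ s.

T ≈ 1.7×10⁻⁹ s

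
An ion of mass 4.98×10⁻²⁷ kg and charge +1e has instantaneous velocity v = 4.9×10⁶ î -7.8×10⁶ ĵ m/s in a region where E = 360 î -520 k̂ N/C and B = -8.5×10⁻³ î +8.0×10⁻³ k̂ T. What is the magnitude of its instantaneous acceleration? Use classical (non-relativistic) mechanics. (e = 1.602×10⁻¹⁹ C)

|a| ≈ 3.19×10¹² m/s²

v×B = (-6.24×10⁴, -3.92×10⁴, -6.63×10⁴) N/C.
E + v×B = (-6.20×10⁴, -3.92×10⁴, -6.68×10⁴) N/C.
F = q(E + v×B) = (1.602×10⁻¹⁹ C)·(-6.20×10⁴, -3.92×10⁴, -6.68×10⁴) = (-9.94×10⁻¹⁵, -6.28×10⁻¹⁵, -1.07×10⁻¹⁴) N.
|a| = |F|/m = 1.590×10⁻¹⁴/4.98×10⁻²⁷ ≈ 3.19×10¹² m/s².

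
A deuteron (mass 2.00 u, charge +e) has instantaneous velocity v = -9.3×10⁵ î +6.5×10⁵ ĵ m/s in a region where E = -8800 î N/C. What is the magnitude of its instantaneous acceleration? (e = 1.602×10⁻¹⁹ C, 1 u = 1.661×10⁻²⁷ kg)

Only an electric field acts, so F = qE = (1.602×10⁻¹⁹ C)·(-8800, 0, 0) = (-1.41×10⁻¹⁵, 0, 0) N.
|a| = |F|/m = 1.410×10⁻¹⁵/3.322×10⁻²⁷ ≈ 4.24×10¹¹ m/s².

|a| ≈ 4.24×10¹¹ m/s²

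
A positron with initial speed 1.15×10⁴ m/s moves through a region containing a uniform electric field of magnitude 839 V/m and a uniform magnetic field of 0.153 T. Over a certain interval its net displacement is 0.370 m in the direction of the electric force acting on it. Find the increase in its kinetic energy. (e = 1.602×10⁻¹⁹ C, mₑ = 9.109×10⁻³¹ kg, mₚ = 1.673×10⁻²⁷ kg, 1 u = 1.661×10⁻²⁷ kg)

The magnetic force is always ⟂ v and does no work; only the electric force changes KE.
ΔKE = F_E · d = |q|E d = (1.602×10⁻¹⁹)(839)(0.370) ≈ 4.97×10⁻¹⁷ J.

ΔKE ≈ 4.97×10⁻¹⁷ J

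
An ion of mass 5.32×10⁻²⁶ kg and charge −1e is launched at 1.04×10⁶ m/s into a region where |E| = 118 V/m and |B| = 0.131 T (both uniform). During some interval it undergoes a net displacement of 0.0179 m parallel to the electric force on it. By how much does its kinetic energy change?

The magnetic force is always ⟂ v and does no work; only the electric force changes KE.
ΔKE = F_E · d = |q|E d = (1.602×10⁻¹⁹)(118)(0.0179) ≈ 3.38×10⁻¹⁹ J.

ΔKE ≈ 3.38×10⁻¹⁹ J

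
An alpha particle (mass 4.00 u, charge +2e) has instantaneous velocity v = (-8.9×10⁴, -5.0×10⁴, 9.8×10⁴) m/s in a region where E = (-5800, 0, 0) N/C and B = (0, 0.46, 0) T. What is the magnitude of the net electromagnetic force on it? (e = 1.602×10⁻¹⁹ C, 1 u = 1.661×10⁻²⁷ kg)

|F| ≈ 2.09×10⁻¹⁴ N

v×B = (-4.51×10⁴, 0, -4.09×10⁴) N/C.
E + v×B = (-5.09×10⁴, 0, -4.09×10⁴) N/C.
F = q(E + v×B) = (3.204×10⁻¹⁹ C)·(-5.09×10⁴, 0, -4.09×10⁴) = (-1.63×10⁻¹⁴, 0, -1.31×10⁻¹⁴) N.
|F| = 2.09×10⁻¹⁴ N.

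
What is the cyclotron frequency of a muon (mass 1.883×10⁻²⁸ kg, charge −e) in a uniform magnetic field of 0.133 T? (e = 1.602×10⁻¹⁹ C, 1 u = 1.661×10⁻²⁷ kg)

f = |q|B/(2πm).
f = (1.602×10⁻¹⁹)(0.133)/(2π·1.883×10⁻²⁸) ≈ 1.80×10⁷ Hz.

f ≈ 1.80×10⁷ Hz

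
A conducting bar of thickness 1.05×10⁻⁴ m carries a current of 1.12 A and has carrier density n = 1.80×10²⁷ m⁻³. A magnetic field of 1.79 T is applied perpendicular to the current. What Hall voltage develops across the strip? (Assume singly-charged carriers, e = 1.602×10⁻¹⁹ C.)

V_H ≈ 6.62×10⁻⁵ V

V_H = IB/(n e t).
V_H = (1.12)(1.79)/((1.80×10²⁷)(1.602×10⁻¹⁹)(1.05×10⁻⁴)) ≈ 6.62×10⁻⁵ V.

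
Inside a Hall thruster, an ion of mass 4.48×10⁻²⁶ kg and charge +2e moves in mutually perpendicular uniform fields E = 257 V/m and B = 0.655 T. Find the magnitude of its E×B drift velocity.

v_d ≈ 392 m/s

In crossed fields the guiding centre drifts at v_d = |E×B|/B² = E/B, independent of charge and mass.
v_d = 257/0.655 = 392 m/s.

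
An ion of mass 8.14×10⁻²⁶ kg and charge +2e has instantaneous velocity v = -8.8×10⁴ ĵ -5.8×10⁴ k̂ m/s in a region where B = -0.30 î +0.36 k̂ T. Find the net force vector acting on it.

F ≈ (-1.02×10⁻¹⁴, 5.57×10⁻¹⁵, -8.46×10⁻¹⁵) N

v×B = (-3.17×10⁴, 1.74×10⁴, -2.64×10⁴) N/C.
F = q v×B = (3.204×10⁻¹⁹ C)·(-3.17×10⁴, 1.74×10⁴, -2.64×10⁴) = (-1.02×10⁻¹⁴, 5.57×10⁻¹⁵, -8.46×10⁻¹⁵) N.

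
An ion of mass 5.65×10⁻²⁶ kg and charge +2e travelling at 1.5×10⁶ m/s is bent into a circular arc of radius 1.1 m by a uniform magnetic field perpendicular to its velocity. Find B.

From |q|vB = mv²/r, B = mv/(|q|r).
B = (5.65×10⁻²⁶)(1.5×10⁶)/((3.204×10⁻¹⁹)(1.1)) ≈ 0.24 T.

B ≈ 0.24 T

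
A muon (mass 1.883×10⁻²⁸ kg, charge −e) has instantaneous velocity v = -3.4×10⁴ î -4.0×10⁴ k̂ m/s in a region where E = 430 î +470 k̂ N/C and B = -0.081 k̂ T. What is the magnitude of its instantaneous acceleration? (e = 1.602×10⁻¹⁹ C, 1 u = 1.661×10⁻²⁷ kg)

v×B = (0, -2750, 0) N/C.
E + v×B = (430, -2750, 470) N/C.
F = q(E + v×B) = (−1.602×10⁻¹⁹ C)·(430, -2750, 470) = (-6.89×10⁻¹⁷, 4.41×10⁻¹⁶, -7.53×10⁻¹⁷) N.
|a| = |F|/m = 4.528×10⁻¹⁶/1.883×10⁻²⁸ ≈ 2.40×10¹² m/s².

|a| ≈ 2.40×10¹² m/s²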